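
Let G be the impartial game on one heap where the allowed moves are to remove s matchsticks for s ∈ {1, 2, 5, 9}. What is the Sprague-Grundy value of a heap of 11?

1

Compute g(0), g(1), … for moves {1, 2, 5, 9}:
k:     0  1  2  3  4  5  6  7  8  9 10 11
g(k):  0  1  2  0  1  2  0  1  2  3  0  1
So g(11) = 1.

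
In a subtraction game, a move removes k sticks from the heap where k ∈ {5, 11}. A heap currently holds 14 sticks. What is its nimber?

Compute g(0), g(1), … for moves {5, 11}:
g(0) = mex{} = 0
g(1) = mex{} = 0
g(2) = mex{} = 0
g(3) = mex{} = 0
g(4) = mex{} = 0
g(5) = mex{0} = 1
g(6) = mex{0} = 1
g(7) = mex{0} = 1
g(8) = mex{0} = 1
g(9) = mex{0} = 1
g(10) = mex{1} = 0
g(11) = mex{0,1} = 2
g(12) = mex{0,1} = 2
g(13) = mex{0,1} = 2
g(14) = mex{0,1} = 2
So g(14) = 2.

2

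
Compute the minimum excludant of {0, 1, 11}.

2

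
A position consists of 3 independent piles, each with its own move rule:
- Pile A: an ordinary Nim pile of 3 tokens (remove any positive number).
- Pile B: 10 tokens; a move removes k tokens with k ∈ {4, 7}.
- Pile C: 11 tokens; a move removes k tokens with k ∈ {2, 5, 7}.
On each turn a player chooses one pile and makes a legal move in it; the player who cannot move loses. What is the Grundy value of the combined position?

2

Pile A is a plain Nim pile of size 3, so its Grundy value is 3.
For pile B, compute g(0), g(1), … with moves {4, 7}:
k:     0  1  2  3  4  5  6  7  8  9 10
g(k):  0  0  0  0  1  1  1  1  2  2  2
So g(10) = 2.
Build the Grundy sequence for pile C with g(k) = mex{g(k−s) : s ∈ {2, 5, 7}, s ≤ k}:
g(0) = mex{} = 0
g(1) = mex{} = 0
g(2) = mex{0} = 1
g(3) = mex{0} = 1
g(4) = mex{1} = 0
g(5) = mex{0,1} = 2
g(6) = mex{0} = 1
g(7) = mex{0,1,2} = 3
g(8) = mex{0,1} = 2
g(9) = mex{0,1,3} = 2
g(10) = mex{1,2} = 0
g(11) = mex{0,1,2} = 3
So g(11) = 3.
The value of a disjunctive sum is the nim-sum of the parts.
Combined value = 3 XOR 2 XOR 3 = 2.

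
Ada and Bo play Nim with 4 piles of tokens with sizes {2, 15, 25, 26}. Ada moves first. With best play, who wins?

Compute the nim-sum pairwise:
2 ⊕ 15 = 13
13 ⊕ 25 = 20
20 ⊕ 26 = 14
The nim-sum is 14 ≠ 0, so this is an N-position: the player to move can win; Ada has a winning move.

Ada wins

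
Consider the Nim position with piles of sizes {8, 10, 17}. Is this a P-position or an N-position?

In binary:
  01000  (8)
  01010  (10)
  10001  (17)
  -----
  10011  (19)
The nim-sum is 19 ≠ 0, so this is an N-position: the player to move can win.

N-position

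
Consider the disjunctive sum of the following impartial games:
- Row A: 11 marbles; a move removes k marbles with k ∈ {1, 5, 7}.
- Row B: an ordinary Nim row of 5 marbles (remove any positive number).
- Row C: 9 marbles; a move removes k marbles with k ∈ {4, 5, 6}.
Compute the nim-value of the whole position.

6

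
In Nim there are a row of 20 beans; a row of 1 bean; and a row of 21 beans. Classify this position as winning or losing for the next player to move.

Losing position

Compute the nim-sum pairwise:
20 ⊕ 1 = 21
21 ⊕ 21 = 0
The nim-sum is 0, so this is a P-position: the player to move is in a losing position under optimal play.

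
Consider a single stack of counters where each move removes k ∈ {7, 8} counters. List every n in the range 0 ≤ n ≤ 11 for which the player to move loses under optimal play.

0, 1, 2, 3, 4, 5, 6

Build the Grundy sequence with g(k) = mex{g(k−s) : s ∈ {7, 8}, s ≤ k}:
k:     0  1  2  3  4  5  6  7  8  9 10 11
g(k):  0  0  0  0  0  0  0  1  1  1  1  1
The P-positions (g = 0) in 0..11 are 0, 1, 2, 3, 4, 5, 6.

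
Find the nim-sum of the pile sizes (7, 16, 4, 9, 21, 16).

In binary:
  00111  (7)
  10000  (16)
  00100  (4)
  01001  (9)
  10101  (21)
  10000  (16)
  -----
  11111  (31)

31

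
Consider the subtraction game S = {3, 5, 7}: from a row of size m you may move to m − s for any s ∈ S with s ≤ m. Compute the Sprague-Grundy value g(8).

2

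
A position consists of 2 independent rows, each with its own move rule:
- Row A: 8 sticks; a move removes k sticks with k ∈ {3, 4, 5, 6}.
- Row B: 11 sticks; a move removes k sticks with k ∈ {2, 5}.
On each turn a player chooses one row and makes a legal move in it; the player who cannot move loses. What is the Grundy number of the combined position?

2

For row A, compute g(0), g(1), … with moves {3, 4, 5, 6}:
k:     0  1  2  3  4  5  6  7  8
g(k):  0  0  0  1  1  1  2  2  2
So g(8) = 2.
For row B, compute g(0), g(1), … with moves {2, 5}:
g(0) = mex{} = 0
g(1) = mex{} = 0
g(2) = mex{0} = 1
g(3) = mex{0} = 1
g(4) = mex{1} = 0
g(5) = mex{0,1} = 2
g(6) = mex{0} = 1
g(7) = mex{1,2} = 0
g(8) = mex{1} = 0
g(9) = mex{0} = 1
g(10) = mex{0,2} = 1
g(11) = mex{1} = 0
So g(11) = 0.
The value of a disjunctive sum is the nim-sum of the parts.
Combined value = 2 ⊕ 0 = 2.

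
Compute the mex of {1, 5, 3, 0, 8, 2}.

4

The values 0, 1, 2, 3 are all present; 4 is the first non-negative integer missing from the set.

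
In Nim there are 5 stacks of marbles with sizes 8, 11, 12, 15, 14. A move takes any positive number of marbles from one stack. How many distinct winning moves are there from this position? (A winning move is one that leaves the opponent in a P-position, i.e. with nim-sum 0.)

5

Compute the nim-sum pairwise:
8 ⊕ 11 = 3
3 ⊕ 12 = 15
15 ⊕ 15 = 0
0 ⊕ 14 = 14
The overall nim-sum is X = 14. A stack of size p has a winning move iff p XOR X < p (reduce it to p XOR X).
  8: 8 XOR 14 = 6 < 8 — winning move (to 6).
  11: 11 XOR 14 = 5 < 11 — winning move (to 5).
  12: 12 XOR 14 = 2 < 12 — winning move (to 2).
  15: 15 XOR 14 = 1 < 15 — winning move (to 1).
  14: 14 XOR 14 = 0 < 14 — winning move (to 0).
That gives 5 winning moves.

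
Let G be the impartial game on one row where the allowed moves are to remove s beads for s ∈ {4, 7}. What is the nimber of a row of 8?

2

Grundy values for subtraction set {4, 7}:
g(0) = mex{} = 0
g(1) = mex{} = 0
g(2) = mex{} = 0
g(3) = mex{} = 0
g(4) = mex{0} = 1
g(5) = mex{0} = 1
g(6) = mex{0} = 1
g(7) = mex{0} = 1
g(8) = mex{0,1} = 2
So g(8) = 2.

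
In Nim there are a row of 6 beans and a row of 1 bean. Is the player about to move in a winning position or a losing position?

Winning position

Nim-sum: 6 ^ 1 = 7.
The nim-sum is 7 ≠ 0, so this is an N-position: the player to move can win.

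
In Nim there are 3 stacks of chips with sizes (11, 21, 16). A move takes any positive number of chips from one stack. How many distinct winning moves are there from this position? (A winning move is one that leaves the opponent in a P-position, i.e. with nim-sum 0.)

Nim-sum: 11 XOR 21 XOR 16 = 14.
The overall nim-sum is X = 14. A stack of size p has a winning move iff p XOR X < p (reduce it to p XOR X).
  11: 11 XOR 14 = 5 < 11 — winning move (to 5).
  21: 21 XOR 14 = 27 ≥ 21 — no move.
  16: 16 XOR 14 = 30 ≥ 16 — no move.
That gives 1 winning move.

1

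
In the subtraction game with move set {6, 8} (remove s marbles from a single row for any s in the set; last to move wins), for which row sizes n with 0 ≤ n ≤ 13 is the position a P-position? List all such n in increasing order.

0, 1, 2, 3, 4, 5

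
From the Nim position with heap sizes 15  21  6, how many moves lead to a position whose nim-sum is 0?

Nim-sum: 15 XOR 21 XOR 6 = 28.
The overall nim-sum is X = 28. A heap of size p has a winning move iff p XOR X < p (reduce it to p XOR X).
  15: 15 XOR 28 = 19 ≥ 15 — no move.
  21: 21 XOR 28 = 9 < 21 — winning move (to 9).
  6: 6 XOR 28 = 26 ≥ 6 — no move.
That gives 1 winning move.

1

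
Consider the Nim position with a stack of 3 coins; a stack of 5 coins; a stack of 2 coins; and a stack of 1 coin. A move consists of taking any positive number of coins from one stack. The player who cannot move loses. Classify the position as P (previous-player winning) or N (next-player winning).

N-position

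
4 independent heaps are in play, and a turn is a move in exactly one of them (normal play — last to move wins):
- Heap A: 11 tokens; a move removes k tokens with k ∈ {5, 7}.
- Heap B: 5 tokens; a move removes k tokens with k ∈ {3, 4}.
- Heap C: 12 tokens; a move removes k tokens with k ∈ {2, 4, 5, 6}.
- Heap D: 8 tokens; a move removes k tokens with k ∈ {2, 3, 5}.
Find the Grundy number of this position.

1

Grundy values for heap A (subtraction set {5, 7}):
g(0) = mex{} = 0
g(1) = mex{} = 0
g(2) = mex{} = 0
g(3) = mex{} = 0
g(4) = mex{} = 0
g(5) = mex{0} = 1
g(6) = mex{0} = 1
g(7) = mex{0} = 1
g(8) = mex{0} = 1
g(9) = mex{0} = 1
g(10) = mex{0,1} = 2
g(11) = mex{0,1} = 2
So g(11) = 2.
For heap B, compute g(0), g(1), … with moves {3, 4}:
g(0) = mex{} = 0
g(1) = mex{} = 0
g(2) = mex{} = 0
g(3) = mex{0} = 1
g(4) = mex{0} = 1
g(5) = mex{0} = 1
So g(5) = 1.
For heap C, compute g(0), g(1), … with moves {2, 4, 5, 6}:
g(0) = mex{} = 0
g(1) = mex{} = 0
g(2) = mex{0} = 1
g(3) = mex{0} = 1
g(4) = mex{0,1} = 2
g(5) = mex{0,1} = 2
g(6) = mex{0,1,2} = 3
g(7) = mex{0,1,2} = 3
g(8) = mex{1,2,3} = 0
g(9) = mex{1,2,3} = 0
g(10) = mex{0,2,3} = 1
g(11) = mex{0,2,3} = 1
g(12) = mex{0,1,3} = 2
So g(12) = 2.
Grundy values for heap D (subtraction set {2, 3, 5}):
k:     0  1  2  3  4  5  6  7  8
g(k):  0  0  1  1  2  2  3  0  0
So g(8) = 0.
The value of a disjunctive sum is the nim-sum of the parts.
Combined value = 2 ⊕ 1 ⊕ 2 ⊕ 0 = 1.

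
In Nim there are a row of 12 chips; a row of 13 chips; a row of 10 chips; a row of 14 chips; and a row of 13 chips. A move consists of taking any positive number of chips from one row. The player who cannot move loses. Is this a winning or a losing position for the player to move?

Write each in binary and XOR column by column:
  1100  (12)
  1101  (13)
  1010  (10)
  1110  (14)
  1101  (13)
  ----
  1000  (8)
The nim-sum is 8 ≠ 0, so this is an N-position: the player to move can win.

Winning position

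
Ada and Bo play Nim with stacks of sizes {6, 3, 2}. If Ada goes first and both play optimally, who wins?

Write each in binary and XOR column by column:
  110  (6)
  011  (3)
  010  (2)
  ---
  111  (7)
The nim-sum is 7 ≠ 0, so this is an N-position: the player to move can win; Ada has a winning move.

Ada wins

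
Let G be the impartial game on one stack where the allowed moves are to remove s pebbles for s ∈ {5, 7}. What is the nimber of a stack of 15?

0

Grundy values for subtraction set {5, 7}:
k:     0  1  2  3  4  5  6  7  8  9 10 11 12 13 14 15
g(k):  0  0  0  0  0  1  1  1  1  1  2  2  0  0  0  0
So g(15) = 0.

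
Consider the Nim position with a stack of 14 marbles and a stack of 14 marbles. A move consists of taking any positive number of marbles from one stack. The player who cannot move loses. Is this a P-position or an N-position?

In binary:
  1110  (14)
  1110  (14)
  ----
  0000  (0)
The nim-sum is 0, so this is a P-position: the player to move is in a losing position under optimal play.

P-position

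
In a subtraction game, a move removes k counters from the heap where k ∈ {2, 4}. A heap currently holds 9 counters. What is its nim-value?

Grundy values for subtraction set {2, 4}:
k:     0  1  2  3  4  5  6  7  8  9
g(k):  0  0  1  1  2  2  0  0  1  1
So g(9) = 1.

1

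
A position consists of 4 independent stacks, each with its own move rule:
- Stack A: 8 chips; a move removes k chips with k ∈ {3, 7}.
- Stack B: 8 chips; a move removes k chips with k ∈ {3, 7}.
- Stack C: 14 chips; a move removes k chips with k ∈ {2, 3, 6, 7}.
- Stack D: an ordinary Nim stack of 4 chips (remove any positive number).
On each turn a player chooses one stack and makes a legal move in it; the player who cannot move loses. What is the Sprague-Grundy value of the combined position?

4

For stack A, compute g(0), g(1), … with moves {3, 7}:
k:     0  1  2  3  4  5  6  7  8
g(k):  0  0  0  1  1  1  0  2  2
So g(8) = 2.
Grundy values for stack B (subtraction set {3, 7}):
k:     0  1  2  3  4  5  6  7  8
g(k):  0  0  0  1  1  1  0  2  2
So g(8) = 2.
Build the Grundy sequence for stack C with g(k) = mex{g(k−s) : s ∈ {2, 3, 6, 7}, s ≤ k}:
g(0) = mex{} = 0
g(1) = mex{} = 0
g(2) = mex{0} = 1
g(3) = mex{0} = 1
g(4) = mex{0,1} = 2
g(5) = mex{1} = 0
g(6) = mex{0,1,2} = 3
g(7) = mex{0,2} = 1
g(8) = mex{0,1,3} = 2
g(9) = mex{1,3} = 0
g(10) = mex{1,2} = 0
g(11) = mex{0,2} = 1
g(12) = mex{0,3} = 1
g(13) = mex{0,1,3} = 2
g(14) = mex{1,2} = 0
So g(14) = 0.
Stack D is a plain Nim stack of size 4, so its Grundy value is 4.
By the Sprague-Grundy theorem, the Grundy value of a sum of independent games is the XOR of the component values.
Combined value = 2 XOR 2 XOR 0 XOR 4 = 4.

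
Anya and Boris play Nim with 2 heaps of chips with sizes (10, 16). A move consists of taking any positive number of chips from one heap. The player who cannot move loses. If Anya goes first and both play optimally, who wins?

Anya wins

Compute the nim-sum pairwise:
10 XOR 16 = 26
The nim-sum is 26 ≠ 0, so this is an N-position: the player to move can win; Anya has a winning move.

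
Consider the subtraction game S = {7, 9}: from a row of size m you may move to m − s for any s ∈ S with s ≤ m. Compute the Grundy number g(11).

1

Build the Grundy sequence with g(k) = mex{g(k−s) : s ∈ {7, 9}, s ≤ k}:
k:     0  1  2  3  4  5  6  7  8  9 10 11
g(k):  0  0  0  0  0  0  0  1  1  1  1  1
So g(11) = 1.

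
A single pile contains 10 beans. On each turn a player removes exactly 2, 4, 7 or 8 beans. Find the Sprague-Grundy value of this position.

Compute g(0), g(1), … for moves {2, 4, 7, 8}:
g(0) = mex{} = 0
g(1) = mex{} = 0
g(2) = mex{0} = 1
g(3) = mex{0} = 1
g(4) = mex{0,1} = 2
g(5) = mex{0,1} = 2
g(6) = mex{1,2} = 0
g(7) = mex{0,1,2} = 3
g(8) = mex{0,2} = 1
g(9) = mex{0,1,2,3} = 4
g(10) = mex{0,1} = 2
So g(10) = 2.

2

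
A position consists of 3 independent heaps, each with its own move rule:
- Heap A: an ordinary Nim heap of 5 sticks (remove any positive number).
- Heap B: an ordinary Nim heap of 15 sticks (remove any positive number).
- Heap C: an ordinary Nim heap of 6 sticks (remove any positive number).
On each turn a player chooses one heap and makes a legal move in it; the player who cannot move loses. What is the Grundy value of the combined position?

Heap A is a plain Nim heap of size 5, so its Grundy value is 5.
Heap B is a plain Nim heap of size 15, so its Grundy value is 15.
Heap C is a plain Nim heap of size 6, so its Grundy value is 6.
By the Sprague-Grundy theorem, the Grundy value of a sum of independent games is the XOR of the component values.
Combined value = 5 ⊕ 15 ⊕ 6 = 12.

12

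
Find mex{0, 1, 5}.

2

The values 0, 1 are all present; 2 is the first non-negative integer missing from the set.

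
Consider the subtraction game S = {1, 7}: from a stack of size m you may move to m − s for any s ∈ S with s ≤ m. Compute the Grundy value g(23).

1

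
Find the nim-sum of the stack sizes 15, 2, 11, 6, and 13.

13

Compute the nim-sum pairwise:
15 XOR 2 = 13
13 XOR 11 = 6
6 XOR 6 = 0
0 XOR 13 = 13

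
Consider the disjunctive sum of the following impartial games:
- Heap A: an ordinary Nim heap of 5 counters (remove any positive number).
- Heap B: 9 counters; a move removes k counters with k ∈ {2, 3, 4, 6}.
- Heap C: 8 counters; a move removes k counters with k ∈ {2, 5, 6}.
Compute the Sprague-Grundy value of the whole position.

Heap A is a plain Nim heap of size 5, so its Grundy value is 5.
Build the Grundy sequence for heap B with g(k) = mex{g(k−s) : s ∈ {2, 3, 4, 6}, s ≤ k}:
k:     0  1  2  3  4  5  6  7  8  9
g(k):  0  0  1  1  2  2  3  3  0  0
So g(9) = 0.
For heap C, compute g(0), g(1), … with moves {2, 5, 6}:
g(0) = mex{} = 0
g(1) = mex{} = 0
g(2) = mex{0} = 1
g(3) = mex{0} = 1
g(4) = mex{1} = 0
g(5) = mex{0,1} = 2
g(6) = mex{0} = 1
g(7) = mex{0,1,2} = 3
g(8) = mex{1} = 0
So g(8) = 0.
The value of a disjunctive sum is the nim-sum of the parts.
Combined value = 5 ⊕ 0 ⊕ 0 = 5.

5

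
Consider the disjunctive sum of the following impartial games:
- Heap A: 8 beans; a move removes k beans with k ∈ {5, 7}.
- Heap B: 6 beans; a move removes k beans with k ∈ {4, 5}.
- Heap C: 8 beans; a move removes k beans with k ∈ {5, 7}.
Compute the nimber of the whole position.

1

Grundy values for heap A (subtraction set {5, 7}):
k:     0  1  2  3  4  5  6  7  8
g(k):  0  0  0  0  0  1  1  1  1
So g(8) = 1.
For heap B, compute g(0), g(1), … with moves {4, 5}:
g(0) = mex{} = 0
g(1) = mex{} = 0
g(2) = mex{} = 0
g(3) = mex{} = 0
g(4) = mex{0} = 1
g(5) = mex{0} = 1
g(6) = mex{0} = 1
So g(6) = 1.
Grundy values for heap C (subtraction set {5, 7}):
g(0) = mex{} = 0
g(1) = mex{} = 0
g(2) = mex{} = 0
g(3) = mex{} = 0
g(4) = mex{} = 0
g(5) = mex{0} = 1
g(6) = mex{0} = 1
g(7) = mex{0} = 1
g(8) = mex{0} = 1
So g(8) = 1.
By the Sprague-Grundy theorem, the Grundy value of a sum of independent games is the XOR of the component values.
Combined value = 1 XOR 1 XOR 1 = 1.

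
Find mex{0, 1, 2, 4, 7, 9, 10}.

3

The values 0, 1, 2 are all present; 3 is the first non-negative integer missing from the set.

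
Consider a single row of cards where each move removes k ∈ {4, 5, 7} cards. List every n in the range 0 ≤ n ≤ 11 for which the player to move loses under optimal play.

Grundy values for subtraction set {4, 5, 7}:
g(0) = mex{} = 0
g(1) = mex{} = 0
g(2) = mex{} = 0
g(3) = mex{} = 0
g(4) = mex{0} = 1
g(5) = mex{0} = 1
g(6) = mex{0} = 1
g(7) = mex{0} = 1
g(8) = mex{0,1} = 2
g(9) = mex{0,1} = 2
g(10) = mex{0,1} = 2
g(11) = mex{1} = 0
The P-positions (g = 0) in 0..11 are 0, 1, 2, 3, 11.

0, 1, 2, 3, 11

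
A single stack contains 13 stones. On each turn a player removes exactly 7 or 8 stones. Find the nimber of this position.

Build the Grundy sequence with g(k) = mex{g(k−s) : s ∈ {7, 8}, s ≤ k}:
k:     0  1  2  3  4  5  6  7  8  9 10 11 12 13
g(k):  0  0  0  0  0  0  0  1  1  1  1  1  1  1
So g(13) = 1.

1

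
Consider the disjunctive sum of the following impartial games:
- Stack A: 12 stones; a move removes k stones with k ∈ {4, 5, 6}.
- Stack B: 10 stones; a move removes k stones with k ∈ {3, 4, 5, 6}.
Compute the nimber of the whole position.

Build the Grundy sequence for stack A with g(k) = mex{g(k−s) : s ∈ {4, 5, 6}, s ≤ k}:
g(0) = mex{} = 0
g(1) = mex{} = 0
g(2) = mex{} = 0
g(3) = mex{} = 0
g(4) = mex{0} = 1
g(5) = mex{0} = 1
g(6) = mex{0} = 1
g(7) = mex{0} = 1
g(8) = mex{0,1} = 2
g(9) = mex{0,1} = 2
g(10) = mex{1} = 0
g(11) = mex{1} = 0
g(12) = mex{1,2} = 0
So g(12) = 0.
Build the Grundy sequence for stack B with g(k) = mex{g(k−s) : s ∈ {3, 4, 5, 6}, s ≤ k}:
k:     0  1  2  3  4  5  6  7  8  9 10
g(k):  0  0  0  1  1  1  2  2  2  0  0
So g(10) = 0.
By the Sprague-Grundy theorem, the Grundy value of a sum of independent games is the XOR of the component values.
Combined value = 0 ⊕ 0 = 0.

0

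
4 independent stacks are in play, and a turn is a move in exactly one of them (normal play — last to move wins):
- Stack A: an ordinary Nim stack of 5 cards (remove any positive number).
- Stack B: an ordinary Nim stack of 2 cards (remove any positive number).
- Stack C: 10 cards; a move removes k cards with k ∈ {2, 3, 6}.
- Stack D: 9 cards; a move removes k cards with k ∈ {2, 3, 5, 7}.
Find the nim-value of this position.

7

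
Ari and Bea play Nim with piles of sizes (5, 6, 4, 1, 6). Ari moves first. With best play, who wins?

In binary:
  101  (5)
  110  (6)
  100  (4)
  001  (1)
  110  (6)
  ---
  000  (0)
The nim-sum is 0, so this is a P-position: the player to move is in a losing position under optimal play; Ari is about to move from it and so loses — Bea wins.

Bea wins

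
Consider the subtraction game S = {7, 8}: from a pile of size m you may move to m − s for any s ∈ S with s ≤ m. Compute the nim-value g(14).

Build the Grundy sequence with g(k) = mex{g(k−s) : s ∈ {7, 8}, s ≤ k}:
k:     0  1  2  3  4  5  6  7  8  9 10 11 12 13 14
g(k):  0  0  0  0  0  0  0  1  1  1  1  1  1  1  2
So g(14) = 2.

2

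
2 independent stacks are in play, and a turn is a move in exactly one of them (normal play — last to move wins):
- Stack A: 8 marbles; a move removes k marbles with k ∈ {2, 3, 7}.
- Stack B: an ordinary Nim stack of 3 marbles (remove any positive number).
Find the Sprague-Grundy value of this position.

Build the Grundy sequence for stack A with g(k) = mex{g(k−s) : s ∈ {2, 3, 7}, s ≤ k}:
g(0) = mex{} = 0
g(1) = mex{} = 0
g(2) = mex{0} = 1
g(3) = mex{0} = 1
g(4) = mex{0,1} = 2
g(5) = mex{1} = 0
g(6) = mex{1,2} = 0
g(7) = mex{0,2} = 1
g(8) = mex{0} = 1
So g(8) = 1.
Stack B is a plain Nim stack of size 3, so its Grundy value is 3.
The value of a disjunctive sum is the nim-sum of the parts.
Combined value = 1 XOR 3 = 2.

2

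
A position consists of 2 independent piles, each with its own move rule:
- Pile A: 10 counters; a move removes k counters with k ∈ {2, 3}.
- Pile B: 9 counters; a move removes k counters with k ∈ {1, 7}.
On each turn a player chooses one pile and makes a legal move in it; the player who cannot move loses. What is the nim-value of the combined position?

1

Build the Grundy sequence for pile A with g(k) = mex{g(k−s) : s ∈ {2, 3}, s ≤ k}:
k:     0  1  2  3  4  5  6  7  8  9 10
g(k):  0  0  1  1  2  0  0  1  1  2  0
So g(10) = 0.
For pile B, compute g(0), g(1), … with moves {1, 7}:
k:     0  1  2  3  4  5  6  7  8  9
g(k):  0  1  0  1  0  1  0  1  0  1
So g(9) = 1.
By the Sprague-Grundy theorem, the Grundy value of a sum of independent games is the XOR of the component values.
Combined value = 0 XOR 1 = 1.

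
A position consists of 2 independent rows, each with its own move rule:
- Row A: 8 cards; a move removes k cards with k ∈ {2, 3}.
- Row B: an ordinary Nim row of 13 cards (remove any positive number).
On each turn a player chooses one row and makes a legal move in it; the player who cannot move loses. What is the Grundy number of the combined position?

12

For row A, compute g(0), g(1), … with moves {2, 3}:
k:     0  1  2  3  4  5  6  7  8
g(k):  0  0  1  1  2  0  0  1  1
So g(8) = 1.
Row B is a plain Nim row of size 13, so its Grundy value is 13.
The value of a disjunctive sum is the nim-sum of the parts.
Combined value = 1 XOR 13 = 12.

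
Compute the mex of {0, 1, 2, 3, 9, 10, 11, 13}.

The values 0, 1, 2, 3 are all present; 4 is the first non-negative integer missing from the set.

4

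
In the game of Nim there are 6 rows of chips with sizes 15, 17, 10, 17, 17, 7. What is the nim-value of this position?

Nim-sum: 15 ⊕ 17 ⊕ 10 ⊕ 17 ⊕ 17 ⊕ 7 = 19.

19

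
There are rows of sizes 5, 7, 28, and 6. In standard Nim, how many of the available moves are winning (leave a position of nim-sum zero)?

1

In binary:
  00101  (5)
  00111  (7)
  11100  (28)
  00110  (6)
  -----
  11000  (24)
The overall nim-sum is X = 24. A row of size p has a winning move iff p XOR X < p (reduce it to p XOR X).
  5: 5 XOR 24 = 29 ≥ 5 — no move.
  7: 7 XOR 24 = 31 ≥ 7 — no move.
  28: 28 XOR 24 = 4 < 28 — winning move (to 4).
  6: 6 XOR 24 = 30 ≥ 6 — no move.
That gives 1 winning move.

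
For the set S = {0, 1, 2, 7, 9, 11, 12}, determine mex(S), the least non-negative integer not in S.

The values 0, 1, 2 are all present; 3 is the first non-negative integer missing from the set.

3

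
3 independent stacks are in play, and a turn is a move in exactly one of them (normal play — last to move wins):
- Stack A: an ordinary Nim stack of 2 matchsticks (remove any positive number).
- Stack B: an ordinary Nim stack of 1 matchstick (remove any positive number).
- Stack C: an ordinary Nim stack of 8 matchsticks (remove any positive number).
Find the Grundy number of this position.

11

Stack A is a plain Nim stack of size 2, so its Grundy value is 2.
Stack B is a plain Nim stack of size 1, so its Grundy value is 1.
Stack C is a plain Nim stack of size 8, so its Grundy value is 8.
By the Sprague-Grundy theorem, the Grundy value of a sum of independent games is the XOR of the component values.
Combined value = 2 XOR 1 XOR 8 = 11.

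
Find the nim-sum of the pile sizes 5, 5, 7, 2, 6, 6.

5

In binary:
  101  (5)
  101  (5)
  111  (7)
  010  (2)
  110  (6)
  110  (6)
  ---
  101  (5)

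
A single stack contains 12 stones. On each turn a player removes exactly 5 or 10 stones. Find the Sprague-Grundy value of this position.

2

Build the Grundy sequence with g(k) = mex{g(k−s) : s ∈ {5, 10}, s ≤ k}:
k:     0  1  2  3  4  5  6  7  8  9 10 11 12
g(k):  0  0  0  0  0  1  1  1  1  1  2  2  2
So g(12) = 2.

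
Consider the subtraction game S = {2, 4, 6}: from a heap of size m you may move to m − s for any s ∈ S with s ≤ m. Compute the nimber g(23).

3

Grundy values for subtraction set {2, 4, 6}:
k:     0  1  2  3  4  5  6  7  8  9 10 11 12 13 14 15 16 17 18 19 20 21 22 23
g(k):  0  0  1  1  2  2  3  3  0  0  1  1  2  2  3  3  0  0  1  1  2  2  3  3
So g(23) = 3.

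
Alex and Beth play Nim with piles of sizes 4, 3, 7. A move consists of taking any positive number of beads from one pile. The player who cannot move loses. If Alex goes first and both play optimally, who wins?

In binary:
  100  (4)
  011  (3)
  111  (7)
  ---
  000  (0)
The nim-sum is 0, so this is a P-position: the player to move is in a losing position under optimal play; Alex is about to move from it and so loses — Beth wins.

Beth wins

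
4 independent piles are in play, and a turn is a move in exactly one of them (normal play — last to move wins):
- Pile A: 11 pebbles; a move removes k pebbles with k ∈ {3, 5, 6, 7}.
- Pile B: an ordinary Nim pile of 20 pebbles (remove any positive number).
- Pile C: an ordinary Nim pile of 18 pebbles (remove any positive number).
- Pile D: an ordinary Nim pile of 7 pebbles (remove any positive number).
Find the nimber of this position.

Build the Grundy sequence for pile A with g(k) = mex{g(k−s) : s ∈ {3, 5, 6, 7}, s ≤ k}:
k:     0  1  2  3  4  5  6  7  8  9 10 11
g(k):  0  0  0  1  1  1  2  2  2  3  0  0
So g(11) = 0.
Pile B is a plain Nim pile of size 20, so its Grundy value is 20.
Pile C is a plain Nim pile of size 18, so its Grundy value is 18.
Pile D is a plain Nim pile of size 7, so its Grundy value is 7.
The value of a disjunctive sum is the nim-sum of the parts.
Combined value = 0 ⊕ 20 ⊕ 18 ⊕ 7 = 1.

1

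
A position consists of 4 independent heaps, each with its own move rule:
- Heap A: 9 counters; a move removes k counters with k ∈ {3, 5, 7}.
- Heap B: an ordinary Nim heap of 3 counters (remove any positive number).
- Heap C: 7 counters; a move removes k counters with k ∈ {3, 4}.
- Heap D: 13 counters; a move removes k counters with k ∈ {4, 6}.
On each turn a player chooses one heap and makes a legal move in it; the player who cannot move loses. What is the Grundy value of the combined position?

0

Grundy values for heap A (subtraction set {3, 5, 7}):
k:     0  1  2  3  4  5  6  7  8  9
g(k):  0  0  0  1  1  1  2  2  2  3
So g(9) = 3.
Heap B is a plain Nim heap of size 3, so its Grundy value is 3.
Build the Grundy sequence for heap C with g(k) = mex{g(k−s) : s ∈ {3, 4}, s ≤ k}:
g(0) = mex{} = 0
g(1) = mex{} = 0
g(2) = mex{} = 0
g(3) = mex{0} = 1
g(4) = mex{0} = 1
g(5) = mex{0} = 1
g(6) = mex{0,1} = 2
g(7) = mex{1} = 0
So g(7) = 0.
Grundy values for heap D (subtraction set {4, 6}):
g(0) = mex{} = 0
g(1) = mex{} = 0
g(2) = mex{} = 0
g(3) = mex{} = 0
g(4) = mex{0} = 1
g(5) = mex{0} = 1
g(6) = mex{0} = 1
g(7) = mex{0} = 1
g(8) = mex{0,1} = 2
g(9) = mex{0,1} = 2
g(10) = mex{1} = 0
g(11) = mex{1} = 0
g(12) = mex{1,2} = 0
g(13) = mex{1,2} = 0
So g(13) = 0.
By the Sprague-Grundy theorem, the Grundy value of a sum of independent games is the XOR of the component values.
Combined value = 3 ⊕ 3 ⊕ 0 ⊕ 0 = 0.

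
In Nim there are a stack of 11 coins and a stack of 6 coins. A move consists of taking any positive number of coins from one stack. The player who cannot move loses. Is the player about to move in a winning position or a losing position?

Winning position

Compute the nim-sum pairwise:
11 ^ 6 = 13
The nim-sum is 13 ≠ 0, so this is an N-position: the player to move can win.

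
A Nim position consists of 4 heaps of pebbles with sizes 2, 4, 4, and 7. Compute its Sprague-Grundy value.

In binary:
  010  (2)
  100  (4)
  100  (4)
  111  (7)
  ---
  101  (5)

5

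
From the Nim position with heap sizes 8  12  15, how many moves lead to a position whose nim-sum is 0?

Nim-sum: 8 XOR 12 XOR 15 = 11.
The overall nim-sum is X = 11. A heap of size p has a winning move iff p XOR X < p (reduce it to p XOR X).
  8: 8 XOR 11 = 3 < 8 — winning move (to 3).
  12: 12 XOR 11 = 7 < 12 — winning move (to 7).
  15: 15 XOR 11 = 4 < 15 — winning move (to 4).
That gives 3 winning moves.

3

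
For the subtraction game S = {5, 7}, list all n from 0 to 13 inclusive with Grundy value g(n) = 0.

0, 1, 2, 3, 4, 12, 13

Build the Grundy sequence with g(k) = mex{g(k−s) : s ∈ {5, 7}, s ≤ k}:
g(0) = mex{} = 0
g(1) = mex{} = 0
g(2) = mex{} = 0
g(3) = mex{} = 0
g(4) = mex{} = 0
g(5) = mex{0} = 1
g(6) = mex{0} = 1
g(7) = mex{0} = 1
g(8) = mex{0} = 1
g(9) = mex{0} = 1
g(10) = mex{0,1} = 2
g(11) = mex{0,1} = 2
g(12) = mex{1} = 0
g(13) = mex{1} = 0
The P-positions (g = 0) in 0..13 are 0, 1, 2, 3, 4, 12, 13.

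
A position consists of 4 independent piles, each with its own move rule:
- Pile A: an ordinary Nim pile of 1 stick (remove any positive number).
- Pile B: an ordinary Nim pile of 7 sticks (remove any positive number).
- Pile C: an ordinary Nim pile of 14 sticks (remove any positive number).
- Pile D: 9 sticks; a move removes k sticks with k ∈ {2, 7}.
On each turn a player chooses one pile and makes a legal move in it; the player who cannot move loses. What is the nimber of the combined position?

8

Pile A is a plain Nim pile of size 1, so its Grundy value is 1.
Pile B is a plain Nim pile of size 7, so its Grundy value is 7.
Pile C is a plain Nim pile of size 14, so its Grundy value is 14.
For pile D, compute g(0), g(1), … with moves {2, 7}:
g(0) = mex{} = 0
g(1) = mex{} = 0
g(2) = mex{0} = 1
g(3) = mex{0} = 1
g(4) = mex{1} = 0
g(5) = mex{1} = 0
g(6) = mex{0} = 1
g(7) = mex{0} = 1
g(8) = mex{0,1} = 2
g(9) = mex{1} = 0
So g(9) = 0.
By the Sprague-Grundy theorem, the Grundy value of a sum of independent games is the XOR of the component values.
Combined value = 1 ⊕ 7 ⊕ 14 ⊕ 0 = 8.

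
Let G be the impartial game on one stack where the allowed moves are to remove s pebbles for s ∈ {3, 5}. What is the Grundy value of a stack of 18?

0

Build the Grundy sequence with g(k) = mex{g(k−s) : s ∈ {3, 5}, s ≤ k}:
k:     0  1  2  3  4  5  6  7  8  9 10 11 12 13 14 15 16 17 18
g(k):  0  0  0  1  1  1  2  2  0  0  0  1  1  1  2  2  0  0  0
So g(18) = 0.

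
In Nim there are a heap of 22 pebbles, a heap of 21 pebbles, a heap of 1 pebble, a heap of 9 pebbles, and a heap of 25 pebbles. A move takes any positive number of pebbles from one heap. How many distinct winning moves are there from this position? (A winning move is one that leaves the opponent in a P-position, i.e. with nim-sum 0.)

Compute the nim-sum pairwise:
22 ^ 21 = 3
3 ^ 1 = 2
2 ^ 9 = 11
11 ^ 25 = 18
The overall nim-sum is X = 18. A heap of size p has a winning move iff p XOR X < p (reduce it to p XOR X).
  22: 22 XOR 18 = 4 < 22 — winning move (to 4).
  21: 21 XOR 18 = 7 < 21 — winning move (to 7).
  1: 1 XOR 18 = 19 ≥ 1 — no move.
  9: 9 XOR 18 = 27 ≥ 9 — no move.
  25: 25 XOR 18 = 11 < 25 — winning move (to 11).
That gives 3 winning moves.

3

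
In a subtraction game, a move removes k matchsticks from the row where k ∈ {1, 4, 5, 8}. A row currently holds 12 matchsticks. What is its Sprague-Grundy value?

Build the Grundy sequence with g(k) = mex{g(k−s) : s ∈ {1, 4, 5, 8}, s ≤ k}:
g(0) = mex{} = 0
g(1) = mex{0} = 1
g(2) = mex{1} = 0
g(3) = mex{0} = 1
g(4) = mex{0,1} = 2
g(5) = mex{0,1,2} = 3
g(6) = mex{0,1,3} = 2
g(7) = mex{0,1,2} = 3
g(8) = mex{0,1,2,3} = 4
g(9) = mex{1,2,3,4} = 0
g(10) = mex{0,2,3} = 1
g(11) = mex{1,2,3} = 0
g(12) = mex{0,2,3,4} = 1
So g(12) = 1.

1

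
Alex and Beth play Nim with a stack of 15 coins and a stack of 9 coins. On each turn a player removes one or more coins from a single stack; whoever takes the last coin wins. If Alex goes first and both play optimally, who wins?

Bitwise XOR of the heap sizes:
  1111  (15)
  1001  (9)
  ----
  0110  (6)
The nim-sum is 6 ≠ 0, so this is an N-position: the player to move can win; Alex has a winning move.

Alex wins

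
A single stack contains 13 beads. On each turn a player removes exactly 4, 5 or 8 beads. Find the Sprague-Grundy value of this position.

0

Grundy values for subtraction set {4, 5, 8}:
k:     0  1  2  3  4  5  6  7  8  9 10 11 12 13
g(k):  0  0  0  0  1  1  1  1  2  2  2  2  0  0
So g(13) = 0.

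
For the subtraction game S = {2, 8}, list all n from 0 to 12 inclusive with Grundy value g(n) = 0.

0, 1, 4, 5, 10, 11

Compute g(0), g(1), … for moves {2, 8}:
k:     0  1  2  3  4  5  6  7  8  9 10 11 12
g(k):  0  0  1  1  0  0  1  1  2  2  0  0  1
The P-positions (g = 0) in 0..12 are 0, 1, 4, 5, 10, 11.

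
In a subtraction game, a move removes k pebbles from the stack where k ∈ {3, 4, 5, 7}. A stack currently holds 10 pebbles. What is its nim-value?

0

Grundy values for subtraction set {3, 4, 5, 7}:
g(0) = mex{} = 0
g(1) = mex{} = 0
g(2) = mex{} = 0
g(3) = mex{0} = 1
g(4) = mex{0} = 1
g(5) = mex{0} = 1
g(6) = mex{0,1} = 2
g(7) = mex{0,1} = 2
g(8) = mex{0,1} = 2
g(9) = mex{0,1,2} = 3
g(10) = mex{1,2} = 0
So g(10) = 0.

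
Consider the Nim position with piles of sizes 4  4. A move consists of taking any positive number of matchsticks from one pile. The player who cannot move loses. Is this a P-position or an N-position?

P-position

Write each in binary and XOR column by column:
  100  (4)
  100  (4)
  ---
  000  (0)
The nim-sum is 0, so this is a P-position: the player to move is in a losing position under optimal play.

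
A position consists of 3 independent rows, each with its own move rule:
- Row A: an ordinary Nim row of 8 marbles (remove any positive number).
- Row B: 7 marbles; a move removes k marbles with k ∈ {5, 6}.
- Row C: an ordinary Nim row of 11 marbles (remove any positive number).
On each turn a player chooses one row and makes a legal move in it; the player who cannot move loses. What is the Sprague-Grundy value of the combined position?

Row A is a plain Nim row of size 8, so its Grundy value is 8.
Grundy values for row B (subtraction set {5, 6}):
g(0) = mex{} = 0
g(1) = mex{} = 0
g(2) = mex{} = 0
g(3) = mex{} = 0
g(4) = mex{} = 0
g(5) = mex{0} = 1
g(6) = mex{0} = 1
g(7) = mex{0} = 1
So g(7) = 1.
Row C is a plain Nim row of size 11, so its Grundy value is 11.
The value of a disjunctive sum is the nim-sum of the parts.
Combined value = 8 ⊕ 1 ⊕ 11 = 2.

2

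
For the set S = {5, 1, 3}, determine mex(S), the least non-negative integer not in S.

0 is not in the set, so the mex is 0.

0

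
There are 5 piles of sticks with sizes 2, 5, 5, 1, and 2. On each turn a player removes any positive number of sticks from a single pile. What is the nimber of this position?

In binary:
  010  (2)
  101  (5)
  101  (5)
  001  (1)
  010  (2)
  ---
  001  (1)

1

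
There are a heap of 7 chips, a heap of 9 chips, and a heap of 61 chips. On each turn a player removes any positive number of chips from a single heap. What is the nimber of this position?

Nim-sum: 7 XOR 9 XOR 61 = 51.

51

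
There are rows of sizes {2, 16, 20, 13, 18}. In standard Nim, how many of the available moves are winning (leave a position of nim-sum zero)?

3

Compute the nim-sum pairwise:
2 ⊕ 16 = 18
18 ⊕ 20 = 6
6 ⊕ 13 = 11
11 ⊕ 18 = 25
The overall nim-sum is X = 25. A row of size p has a winning move iff p XOR X < p (reduce it to p XOR X).
  2: 2 XOR 25 = 27 ≥ 2 — no move.
  16: 16 XOR 25 = 9 < 16 — winning move (to 9).
  20: 20 XOR 25 = 13 < 20 — winning move (to 13).
  13: 13 XOR 25 = 20 ≥ 13 — no move.
  18: 18 XOR 25 = 11 < 18 — winning move (to 11).
That gives 3 winning moves.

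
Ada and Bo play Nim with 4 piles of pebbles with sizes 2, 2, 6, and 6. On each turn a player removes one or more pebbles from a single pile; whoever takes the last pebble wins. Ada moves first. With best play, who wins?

Bo wins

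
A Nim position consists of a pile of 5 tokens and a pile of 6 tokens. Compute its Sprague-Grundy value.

3

In binary:
  101  (5)
  110  (6)
  ---
  011  (3)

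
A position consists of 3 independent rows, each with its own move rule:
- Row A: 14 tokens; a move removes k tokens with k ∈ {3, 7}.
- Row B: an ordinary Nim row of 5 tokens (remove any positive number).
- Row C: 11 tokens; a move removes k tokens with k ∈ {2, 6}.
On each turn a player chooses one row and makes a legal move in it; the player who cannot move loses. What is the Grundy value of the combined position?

5

Grundy values for row A (subtraction set {3, 7}):
k:     0  1  2  3  4  5  6  7  8  9 10 11 12 13 14
g(k):  0  0  0  1  1  1  0  2  2  1  0  0  0  1  1
So g(14) = 1.
Row B is a plain Nim row of size 5, so its Grundy value is 5.
For row C, compute g(0), g(1), … with moves {2, 6}:
g(0) = mex{} = 0
g(1) = mex{} = 0
g(2) = mex{0} = 1
g(3) = mex{0} = 1
g(4) = mex{1} = 0
g(5) = mex{1} = 0
g(6) = mex{0} = 1
g(7) = mex{0} = 1
g(8) = mex{1} = 0
g(9) = mex{1} = 0
g(10) = mex{0} = 1
g(11) = mex{0} = 1
So g(11) = 1.
The value of a disjunctive sum is the nim-sum of the parts.
Combined value = 1 XOR 5 XOR 1 = 5.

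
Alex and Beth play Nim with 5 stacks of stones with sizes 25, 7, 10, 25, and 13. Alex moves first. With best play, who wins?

Beth wins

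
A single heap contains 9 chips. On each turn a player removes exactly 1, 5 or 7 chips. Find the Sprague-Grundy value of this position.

Compute g(0), g(1), … for moves {1, 5, 7}:
k:     0  1  2  3  4  5  6  7  8  9
g(k):  0  1  0  1  0  1  0  1  0  1
So g(9) = 1.

1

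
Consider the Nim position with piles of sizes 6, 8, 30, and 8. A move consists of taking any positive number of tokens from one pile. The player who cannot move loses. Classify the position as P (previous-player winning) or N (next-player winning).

N-position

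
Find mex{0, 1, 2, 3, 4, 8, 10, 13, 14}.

5

The values 0, 1, 2, 3, 4 are all present; 5 is the first non-negative integer missing from the set.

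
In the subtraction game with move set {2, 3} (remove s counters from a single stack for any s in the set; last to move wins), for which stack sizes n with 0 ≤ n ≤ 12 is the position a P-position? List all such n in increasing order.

0, 1, 5, 6, 10, 11

Build the Grundy sequence with g(k) = mex{g(k−s) : s ∈ {2, 3}, s ≤ k}:
k:     0  1  2  3  4  5  6  7  8  9 10 11 12
g(k):  0  0  1  1  2  0  0  1  1  2  0  0  1
The P-positions (g = 0) in 0..12 are 0, 1, 5, 6, 10, 11.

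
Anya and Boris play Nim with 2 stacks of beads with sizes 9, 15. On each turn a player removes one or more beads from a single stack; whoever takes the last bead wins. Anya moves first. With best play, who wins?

Anya wins

Bitwise XOR of the heap sizes:
  1001  (9)
  1111  (15)
  ----
  0110  (6)
The nim-sum is 6 ≠ 0, so this is an N-position: the player to move can win; Anya has a winning move.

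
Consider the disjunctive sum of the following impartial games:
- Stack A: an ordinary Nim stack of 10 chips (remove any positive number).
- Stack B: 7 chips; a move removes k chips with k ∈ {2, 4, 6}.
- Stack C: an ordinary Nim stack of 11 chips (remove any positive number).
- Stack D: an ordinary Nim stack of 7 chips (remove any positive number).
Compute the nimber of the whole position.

Stack A is a plain Nim stack of size 10, so its Grundy value is 10.
For stack B, compute g(0), g(1), … with moves {2, 4, 6}:
g(0) = mex{} = 0
g(1) = mex{} = 0
g(2) = mex{0} = 1
g(3) = mex{0} = 1
g(4) = mex{0,1} = 2
g(5) = mex{0,1} = 2
g(6) = mex{0,1,2} = 3
g(7) = mex{0,1,2} = 3
So g(7) = 3.
Stack C is a plain Nim stack of size 11, so its Grundy value is 11.
Stack D is a plain Nim stack of size 7, so its Grundy value is 7.
By the Sprague-Grundy theorem, the Grundy value of a sum of independent games is the XOR of the component values.
Combined value = 10 XOR 3 XOR 11 XOR 7 = 5.

5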